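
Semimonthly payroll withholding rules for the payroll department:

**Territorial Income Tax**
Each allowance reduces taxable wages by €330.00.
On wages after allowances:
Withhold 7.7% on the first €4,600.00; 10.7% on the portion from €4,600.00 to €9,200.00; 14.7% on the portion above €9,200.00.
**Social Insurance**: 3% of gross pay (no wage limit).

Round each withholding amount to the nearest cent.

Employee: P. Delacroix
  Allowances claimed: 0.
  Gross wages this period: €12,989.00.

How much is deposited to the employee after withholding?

€11,195.95

Territorial Income Tax: taxable = €12,989.00
  €846.40 + 14.7% × (€12,989.00 − €9,200.00) = €846.40 + 14.7% × €3,789.00 = €1,403.38
Social Insurance: 3% × €12,989.00 = €389.67
Total withheld: €1,403.38 + €389.67 = €1,793.05
Net pay: €12,989.00 − €1,793.05 = €11,195.95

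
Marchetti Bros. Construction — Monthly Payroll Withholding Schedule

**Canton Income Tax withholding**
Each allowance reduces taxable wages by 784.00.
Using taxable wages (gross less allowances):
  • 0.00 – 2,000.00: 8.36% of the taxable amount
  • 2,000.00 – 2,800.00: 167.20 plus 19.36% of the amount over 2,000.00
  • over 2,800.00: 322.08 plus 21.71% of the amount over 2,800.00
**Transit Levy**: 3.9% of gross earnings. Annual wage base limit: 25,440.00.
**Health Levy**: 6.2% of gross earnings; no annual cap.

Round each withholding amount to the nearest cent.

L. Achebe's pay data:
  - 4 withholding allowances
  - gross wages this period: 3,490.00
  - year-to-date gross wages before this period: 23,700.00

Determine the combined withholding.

313.83

Canton Income Tax: taxable = 3,490.00 − 4×784.00 = 354.00
  8.36% × 354.00 = 29.59
Transit Levy: cap 25,440.00 − YTD 23,700.00 = 1,740.00 subject; 3.9% × 1,740.00 = 67.86
Health Levy: 6.2% × 3,490.00 = 216.38
Total: 29.59 + 67.86 + 216.38 = 313.83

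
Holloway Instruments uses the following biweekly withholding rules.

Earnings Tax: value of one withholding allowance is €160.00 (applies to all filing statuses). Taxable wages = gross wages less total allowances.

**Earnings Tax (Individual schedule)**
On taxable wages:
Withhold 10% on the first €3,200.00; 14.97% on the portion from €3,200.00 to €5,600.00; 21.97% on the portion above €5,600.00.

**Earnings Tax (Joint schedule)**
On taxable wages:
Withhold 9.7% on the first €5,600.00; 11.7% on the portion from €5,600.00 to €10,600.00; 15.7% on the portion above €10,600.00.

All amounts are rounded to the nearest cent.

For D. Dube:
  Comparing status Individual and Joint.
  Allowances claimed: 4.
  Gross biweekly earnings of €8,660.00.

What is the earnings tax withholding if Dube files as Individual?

€1,210.95

Earnings Tax (Individual): taxable = €8,660.00 − 4×€160.00 = €8,020.00
  €679.28 + 21.97% × (€8,020.00 − €5,600.00) = €679.28 + 21.97% × €2,420.00 = €1,210.95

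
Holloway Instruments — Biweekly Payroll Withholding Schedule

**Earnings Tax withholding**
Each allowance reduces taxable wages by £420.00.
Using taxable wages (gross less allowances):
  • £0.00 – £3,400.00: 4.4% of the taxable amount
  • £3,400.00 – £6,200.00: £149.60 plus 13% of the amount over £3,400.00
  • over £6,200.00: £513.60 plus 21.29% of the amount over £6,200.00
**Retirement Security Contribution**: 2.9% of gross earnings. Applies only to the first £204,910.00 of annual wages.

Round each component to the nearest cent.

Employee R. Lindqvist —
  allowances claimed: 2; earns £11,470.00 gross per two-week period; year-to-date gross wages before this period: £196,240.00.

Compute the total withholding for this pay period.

£1,708.18

Earnings Tax: taxable = £11,470.00 − 2×£420.00 = £10,630.00
  £513.60 + 21.29% × (£10,630.00 − £6,200.00) = £513.60 + 21.29% × £4,430.00 = £1,456.75
Retirement Security Contribution: cap £204,910.00 − YTD £196,240.00 = £8,670.00 subject; 2.9% × £8,670.00 = £251.43
Total: £1,456.75 + £251.43 = £1,708.18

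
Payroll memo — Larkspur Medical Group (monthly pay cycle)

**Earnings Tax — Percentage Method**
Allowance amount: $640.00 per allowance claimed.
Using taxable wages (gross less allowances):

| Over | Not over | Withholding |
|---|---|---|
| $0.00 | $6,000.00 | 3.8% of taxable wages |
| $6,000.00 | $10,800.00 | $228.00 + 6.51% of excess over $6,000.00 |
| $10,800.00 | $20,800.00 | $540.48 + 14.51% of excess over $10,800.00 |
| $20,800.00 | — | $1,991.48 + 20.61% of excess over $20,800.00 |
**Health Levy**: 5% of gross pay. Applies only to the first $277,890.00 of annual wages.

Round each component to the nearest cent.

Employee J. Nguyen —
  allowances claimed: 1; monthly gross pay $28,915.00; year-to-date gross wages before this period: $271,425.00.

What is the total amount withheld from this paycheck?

Earnings Tax: taxable = $28,915.00 − 1×$640.00 = $28,275.00
  $1,991.48 + 20.61% × ($28,275.00 − $20,800.00) = $1,991.48 + 20.61% × $7,475.00 = $3,532.08
Health Levy: cap $277,890.00 − YTD $271,425.00 = $6,465.00 subject; 5% × $6,465.00 = $323.25
Total: $3,532.08 + $323.25 = $3,855.33

$3,855.33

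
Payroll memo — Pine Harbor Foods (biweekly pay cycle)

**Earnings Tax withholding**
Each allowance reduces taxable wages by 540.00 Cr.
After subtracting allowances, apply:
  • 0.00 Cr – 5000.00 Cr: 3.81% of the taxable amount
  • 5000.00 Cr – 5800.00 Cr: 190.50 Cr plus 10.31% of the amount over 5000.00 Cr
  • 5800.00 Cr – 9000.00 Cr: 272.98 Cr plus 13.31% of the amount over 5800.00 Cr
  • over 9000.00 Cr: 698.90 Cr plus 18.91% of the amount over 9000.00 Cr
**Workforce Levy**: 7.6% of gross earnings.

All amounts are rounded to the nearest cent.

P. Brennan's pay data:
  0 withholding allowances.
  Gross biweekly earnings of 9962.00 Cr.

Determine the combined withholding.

1637.92 Cr

Earnings Tax: taxable = 9962.00 Cr
  698.90 Cr + 18.91% × (9962.00 Cr − 9000.00 Cr) = 698.90 Cr + 18.91% × 962.00 Cr = 880.81 Cr
Workforce Levy: 7.6% × 9962.00 Cr = 757.11 Cr
Total: 880.81 Cr + 757.11 Cr = 1637.92 Cr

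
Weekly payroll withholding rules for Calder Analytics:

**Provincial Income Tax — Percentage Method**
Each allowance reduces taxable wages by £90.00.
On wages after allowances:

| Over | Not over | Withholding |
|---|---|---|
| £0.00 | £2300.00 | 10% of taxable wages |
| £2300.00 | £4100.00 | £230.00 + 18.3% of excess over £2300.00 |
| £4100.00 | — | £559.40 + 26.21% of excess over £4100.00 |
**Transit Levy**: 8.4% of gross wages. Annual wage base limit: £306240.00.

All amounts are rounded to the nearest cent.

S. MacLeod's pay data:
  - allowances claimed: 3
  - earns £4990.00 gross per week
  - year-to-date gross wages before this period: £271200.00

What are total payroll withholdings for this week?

Provincial Income Tax: taxable = £4990.00 − 3×£90.00 = £4720.00
  £559.40 + 26.21% × (£4720.00 − £4100.00) = £559.40 + 26.21% × £620.00 = £721.90
Transit Levy: 8.4% × £4990.00 = £419.16
Total: £721.90 + £419.16 = £1141.06

£1141.06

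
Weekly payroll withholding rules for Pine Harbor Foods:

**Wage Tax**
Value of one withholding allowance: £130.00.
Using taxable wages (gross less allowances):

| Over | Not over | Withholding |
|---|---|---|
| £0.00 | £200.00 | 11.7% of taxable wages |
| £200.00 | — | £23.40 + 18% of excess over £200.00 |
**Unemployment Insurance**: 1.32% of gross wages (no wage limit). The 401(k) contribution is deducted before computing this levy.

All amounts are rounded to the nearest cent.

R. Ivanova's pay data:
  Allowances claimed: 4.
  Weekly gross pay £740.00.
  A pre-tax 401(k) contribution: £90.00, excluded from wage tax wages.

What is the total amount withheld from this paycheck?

Wage Tax: taxable = £740.00 − £90.00 − 4×£130.00 = £130.00
  11.7% × £130.00 = £15.21
Unemployment Insurance: 1.32% × £650.00 = £8.58
Total: £15.21 + £8.58 = £23.79

£23.79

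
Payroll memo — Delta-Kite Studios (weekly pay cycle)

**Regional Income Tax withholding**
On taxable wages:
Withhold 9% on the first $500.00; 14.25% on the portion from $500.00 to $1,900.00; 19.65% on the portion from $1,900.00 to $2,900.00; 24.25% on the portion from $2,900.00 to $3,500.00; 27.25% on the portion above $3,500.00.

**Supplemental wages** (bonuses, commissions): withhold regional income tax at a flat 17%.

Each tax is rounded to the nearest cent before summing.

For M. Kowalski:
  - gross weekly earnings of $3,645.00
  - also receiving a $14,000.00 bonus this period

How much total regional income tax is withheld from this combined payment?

$3,006.01

Regional Income Tax: taxable = $3,645.00
  $586.50 + 27.25% × ($3,645.00 − $3,500.00) = $586.50 + 27.25% × $145.00 = $626.01
Supplemental (17% flat on bonus): 17% × $14,000.00 = $2,380.00
Total regional income tax: $626.01 + $2,380.00 = $3,006.01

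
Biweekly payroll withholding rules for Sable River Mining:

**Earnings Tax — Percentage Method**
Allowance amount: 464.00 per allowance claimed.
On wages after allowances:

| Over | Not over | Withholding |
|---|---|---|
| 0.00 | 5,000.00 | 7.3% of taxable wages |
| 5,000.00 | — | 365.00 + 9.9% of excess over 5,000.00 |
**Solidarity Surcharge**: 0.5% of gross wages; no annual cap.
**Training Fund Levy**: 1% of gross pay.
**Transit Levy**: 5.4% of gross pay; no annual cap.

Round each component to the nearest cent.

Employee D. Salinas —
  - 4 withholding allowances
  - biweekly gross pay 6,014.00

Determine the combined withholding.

718.50

Earnings Tax: taxable = 6,014.00 − 4×464.00 = 4,158.00
  7.3% × 4,158.00 = 303.53
Solidarity Surcharge: 0.5% × 6,014.00 = 30.07
Training Fund Levy: 1% × 6,014.00 = 60.14
Transit Levy: 5.4% × 6,014.00 = 324.76
Total: 303.53 + 30.07 + 60.14 + 324.76 = 718.50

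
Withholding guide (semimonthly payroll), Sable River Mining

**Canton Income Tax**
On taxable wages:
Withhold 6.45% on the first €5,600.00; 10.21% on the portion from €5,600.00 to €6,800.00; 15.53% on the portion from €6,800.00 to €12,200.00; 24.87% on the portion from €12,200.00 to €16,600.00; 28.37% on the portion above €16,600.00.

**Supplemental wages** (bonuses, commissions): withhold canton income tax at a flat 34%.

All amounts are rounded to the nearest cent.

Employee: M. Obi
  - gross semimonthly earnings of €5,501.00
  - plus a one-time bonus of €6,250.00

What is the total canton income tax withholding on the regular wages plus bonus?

€2,479.81

Canton Income Tax: taxable = €5,501.00
  6.45% × €5,501.00 = €354.81
Supplemental (34% flat on bonus): 34% × €6,250.00 = €2,125.00
Total canton income tax: €354.81 + €2,125.00 = €2,479.81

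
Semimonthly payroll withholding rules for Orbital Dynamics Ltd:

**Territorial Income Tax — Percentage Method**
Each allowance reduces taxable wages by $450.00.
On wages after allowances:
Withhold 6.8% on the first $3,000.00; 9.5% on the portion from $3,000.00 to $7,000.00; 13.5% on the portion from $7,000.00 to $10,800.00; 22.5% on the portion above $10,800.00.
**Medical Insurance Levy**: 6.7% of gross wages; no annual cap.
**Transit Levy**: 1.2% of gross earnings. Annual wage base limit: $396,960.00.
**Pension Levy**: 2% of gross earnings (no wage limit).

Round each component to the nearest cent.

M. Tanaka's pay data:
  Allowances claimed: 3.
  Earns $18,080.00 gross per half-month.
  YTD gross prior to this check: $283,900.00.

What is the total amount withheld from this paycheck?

$4,221.17

Territorial Income Tax: taxable = $18,080.00 − 3×$450.00 = $16,730.00
  $1,097.00 + 22.5% × ($16,730.00 − $10,800.00) = $1,097.00 + 22.5% × $5,930.00 = $2,431.25
Medical Insurance Levy: 6.7% × $18,080.00 = $1,211.36
Transit Levy: 1.2% × $18,080.00 = $216.96
Pension Levy: 2% × $18,080.00 = $361.60
Total: $2,431.25 + $1,211.36 + $216.96 + $361.60 = $4,221.17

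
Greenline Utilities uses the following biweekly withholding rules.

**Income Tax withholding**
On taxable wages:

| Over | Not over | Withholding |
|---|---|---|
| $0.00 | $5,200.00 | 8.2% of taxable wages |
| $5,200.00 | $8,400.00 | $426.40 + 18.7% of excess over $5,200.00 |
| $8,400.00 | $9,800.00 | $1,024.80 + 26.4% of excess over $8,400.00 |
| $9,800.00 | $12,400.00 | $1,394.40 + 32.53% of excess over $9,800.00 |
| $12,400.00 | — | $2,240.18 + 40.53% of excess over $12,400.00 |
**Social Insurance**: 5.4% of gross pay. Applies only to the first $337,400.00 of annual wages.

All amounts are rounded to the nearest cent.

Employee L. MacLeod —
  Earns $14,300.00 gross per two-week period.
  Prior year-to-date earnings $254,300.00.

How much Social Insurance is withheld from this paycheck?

$772.20

Social Insurance: 5.4% × $14,300.00 = $772.20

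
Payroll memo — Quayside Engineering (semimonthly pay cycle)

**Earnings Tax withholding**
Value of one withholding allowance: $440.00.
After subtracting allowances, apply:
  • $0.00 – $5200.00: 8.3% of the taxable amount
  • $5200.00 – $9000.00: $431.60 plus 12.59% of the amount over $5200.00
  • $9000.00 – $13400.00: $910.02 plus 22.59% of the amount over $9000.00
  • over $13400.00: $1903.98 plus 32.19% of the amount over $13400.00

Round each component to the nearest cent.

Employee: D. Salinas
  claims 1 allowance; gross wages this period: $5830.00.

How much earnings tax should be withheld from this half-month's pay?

$455.52

Earnings Tax: taxable = $5830.00 − 1×$440.00 = $5390.00
  $431.60 + 12.59% × ($5390.00 − $5200.00) = $431.60 + 12.59% × $190.00 = $455.52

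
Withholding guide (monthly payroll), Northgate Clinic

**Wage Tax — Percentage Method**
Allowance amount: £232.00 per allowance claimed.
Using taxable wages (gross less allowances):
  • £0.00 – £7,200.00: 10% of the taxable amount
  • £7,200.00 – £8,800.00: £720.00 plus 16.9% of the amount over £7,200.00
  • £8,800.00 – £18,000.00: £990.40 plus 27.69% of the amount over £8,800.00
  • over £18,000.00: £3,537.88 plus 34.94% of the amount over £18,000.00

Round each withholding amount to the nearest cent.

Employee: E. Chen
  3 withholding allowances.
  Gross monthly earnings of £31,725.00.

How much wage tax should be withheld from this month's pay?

Wage Tax: taxable = £31,725.00 − 3×£232.00 = £31,029.00
  £3,537.88 + 34.94% × (£31,029.00 − £18,000.00) = £3,537.88 + 34.94% × £13,029.00 = £8,090.21

£8,090.21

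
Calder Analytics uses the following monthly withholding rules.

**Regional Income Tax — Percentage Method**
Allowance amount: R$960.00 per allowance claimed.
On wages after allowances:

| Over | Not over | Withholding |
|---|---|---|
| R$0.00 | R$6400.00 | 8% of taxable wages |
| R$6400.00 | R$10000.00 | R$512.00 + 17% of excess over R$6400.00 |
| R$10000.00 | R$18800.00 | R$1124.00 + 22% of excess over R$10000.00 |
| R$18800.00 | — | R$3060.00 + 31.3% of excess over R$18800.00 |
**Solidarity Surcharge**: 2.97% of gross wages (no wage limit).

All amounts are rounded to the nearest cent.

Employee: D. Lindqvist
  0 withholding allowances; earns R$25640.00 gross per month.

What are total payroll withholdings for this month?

Regional Income Tax: taxable = R$25640.00
  R$3060.00 + 31.3% × (R$25640.00 − R$18800.00) = R$3060.00 + 31.3% × R$6840.00 = R$5200.92
Solidarity Surcharge: 2.97% × R$25640.00 = R$761.51
Total: R$5200.92 + R$761.51 = R$5962.43

R$5962.43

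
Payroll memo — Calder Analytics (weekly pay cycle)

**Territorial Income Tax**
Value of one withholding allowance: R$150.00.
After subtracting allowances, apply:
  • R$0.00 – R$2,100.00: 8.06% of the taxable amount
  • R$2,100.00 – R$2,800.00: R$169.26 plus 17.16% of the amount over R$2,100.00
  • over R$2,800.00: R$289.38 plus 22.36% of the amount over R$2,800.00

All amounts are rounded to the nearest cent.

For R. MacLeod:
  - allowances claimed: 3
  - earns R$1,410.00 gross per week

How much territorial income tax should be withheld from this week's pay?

R$77.38

Territorial Income Tax: taxable = R$1,410.00 − 3×R$150.00 = R$960.00
  8.06% × R$960.00 = R$77.38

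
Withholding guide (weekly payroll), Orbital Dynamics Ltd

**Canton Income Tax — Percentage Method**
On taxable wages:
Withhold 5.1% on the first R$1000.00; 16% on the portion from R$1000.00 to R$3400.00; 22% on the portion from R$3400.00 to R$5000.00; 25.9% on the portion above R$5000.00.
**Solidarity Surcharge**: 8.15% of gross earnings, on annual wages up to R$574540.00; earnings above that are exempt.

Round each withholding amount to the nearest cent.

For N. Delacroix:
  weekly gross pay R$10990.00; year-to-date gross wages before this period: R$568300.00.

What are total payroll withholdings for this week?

Canton Income Tax: taxable = R$10990.00
  R$787.00 + 25.9% × (R$10990.00 − R$5000.00) = R$787.00 + 25.9% × R$5990.00 = R$2338.41
Solidarity Surcharge: cap R$574540.00 − YTD R$568300.00 = R$6240.00 subject; 8.15% × R$6240.00 = R$508.56
Total: R$2338.41 + R$508.56 = R$2846.97

R$2846.97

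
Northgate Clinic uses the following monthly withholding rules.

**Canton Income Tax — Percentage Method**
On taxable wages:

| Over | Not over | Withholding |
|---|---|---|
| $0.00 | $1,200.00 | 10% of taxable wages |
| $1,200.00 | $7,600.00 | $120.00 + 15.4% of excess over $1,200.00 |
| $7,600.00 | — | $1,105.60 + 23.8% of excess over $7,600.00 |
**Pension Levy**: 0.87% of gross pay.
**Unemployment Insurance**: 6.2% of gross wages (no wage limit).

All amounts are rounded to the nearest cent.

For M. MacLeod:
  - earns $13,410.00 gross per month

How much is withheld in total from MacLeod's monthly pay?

Canton Income Tax: taxable = $13,410.00
  $1,105.60 + 23.8% × ($13,410.00 − $7,600.00) = $1,105.60 + 23.8% × $5,810.00 = $2,488.38
Pension Levy: 0.87% × $13,410.00 = $116.67
Unemployment Insurance: 6.2% × $13,410.00 = $831.42
Total: $2,488.38 + $116.67 + $831.42 = $3,436.47

$3,436.47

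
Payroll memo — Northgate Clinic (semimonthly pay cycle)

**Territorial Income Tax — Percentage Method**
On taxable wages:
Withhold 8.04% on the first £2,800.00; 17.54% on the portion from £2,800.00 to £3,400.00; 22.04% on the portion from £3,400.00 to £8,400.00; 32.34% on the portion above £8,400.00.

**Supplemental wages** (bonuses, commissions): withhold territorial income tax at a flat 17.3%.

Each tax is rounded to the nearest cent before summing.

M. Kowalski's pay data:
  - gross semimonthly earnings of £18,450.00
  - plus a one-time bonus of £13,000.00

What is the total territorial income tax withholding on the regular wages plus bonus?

Territorial Income Tax: taxable = £18,450.00
  £1,432.36 + 32.34% × (£18,450.00 − £8,400.00) = £1,432.36 + 32.34% × £10,050.00 = £4,682.53
Supplemental (17.3% flat on bonus): 17.3% × £13,000.00 = £2,249.00
Total territorial income tax: £4,682.53 + £2,249.00 = £6,931.53

£6,931.53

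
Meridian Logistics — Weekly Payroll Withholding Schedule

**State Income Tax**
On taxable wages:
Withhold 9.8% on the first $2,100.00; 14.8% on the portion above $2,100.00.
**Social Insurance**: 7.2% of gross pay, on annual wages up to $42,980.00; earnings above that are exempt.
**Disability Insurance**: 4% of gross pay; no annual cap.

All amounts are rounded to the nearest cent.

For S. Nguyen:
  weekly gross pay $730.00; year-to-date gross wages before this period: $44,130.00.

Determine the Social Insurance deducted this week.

$0.00

Social Insurance: YTD $44,130.00 ≥ cap $42,980.00 → $0.00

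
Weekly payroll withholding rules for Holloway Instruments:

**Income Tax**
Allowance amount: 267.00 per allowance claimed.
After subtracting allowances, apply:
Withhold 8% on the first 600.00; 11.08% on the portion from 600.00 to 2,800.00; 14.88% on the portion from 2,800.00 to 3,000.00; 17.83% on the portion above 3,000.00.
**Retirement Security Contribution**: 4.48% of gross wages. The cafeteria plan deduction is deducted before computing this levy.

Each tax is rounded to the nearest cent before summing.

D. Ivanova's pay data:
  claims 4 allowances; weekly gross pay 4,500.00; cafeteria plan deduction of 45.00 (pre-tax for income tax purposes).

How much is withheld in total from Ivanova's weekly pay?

590.10

Income Tax: taxable = 4,500.00 − 45.00 − 4×267.00 = 3,387.00
  321.52 + 17.83% × (3,387.00 − 3,000.00) = 321.52 + 17.83% × 387.00 = 390.52
Retirement Security Contribution: 4.48% × 4,455.00 = 199.58
Total: 390.52 + 199.58 = 590.10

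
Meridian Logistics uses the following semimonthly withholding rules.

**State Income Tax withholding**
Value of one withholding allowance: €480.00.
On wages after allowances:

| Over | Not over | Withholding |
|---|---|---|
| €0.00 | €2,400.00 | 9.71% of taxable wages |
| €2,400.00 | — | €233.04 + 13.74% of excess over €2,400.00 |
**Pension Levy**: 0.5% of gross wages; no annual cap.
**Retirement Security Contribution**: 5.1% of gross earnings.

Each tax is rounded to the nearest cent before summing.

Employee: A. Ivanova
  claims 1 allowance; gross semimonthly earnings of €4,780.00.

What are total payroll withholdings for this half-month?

State Income Tax: taxable = €4,780.00 − 1×€480.00 = €4,300.00
  €233.04 + 13.74% × (€4,300.00 − €2,400.00) = €233.04 + 13.74% × €1,900.00 = €494.10
Pension Levy: 0.5% × €4,780.00 = €23.90
Retirement Security Contribution: 5.1% × €4,780.00 = €243.78
Total: €494.10 + €23.90 + €243.78 = €761.78

€761.78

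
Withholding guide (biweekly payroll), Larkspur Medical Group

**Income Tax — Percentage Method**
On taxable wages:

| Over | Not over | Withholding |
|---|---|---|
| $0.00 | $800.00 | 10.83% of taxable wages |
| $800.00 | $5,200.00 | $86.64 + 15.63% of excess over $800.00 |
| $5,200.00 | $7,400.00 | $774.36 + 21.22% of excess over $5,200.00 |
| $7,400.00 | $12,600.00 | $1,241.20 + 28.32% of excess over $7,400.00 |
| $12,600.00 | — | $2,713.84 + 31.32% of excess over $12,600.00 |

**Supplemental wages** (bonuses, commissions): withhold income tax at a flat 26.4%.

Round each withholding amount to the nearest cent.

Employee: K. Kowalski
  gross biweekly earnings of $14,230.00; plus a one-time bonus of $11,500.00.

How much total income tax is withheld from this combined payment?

$6,260.36

Income Tax: taxable = $14,230.00
  $2,713.84 + 31.32% × ($14,230.00 − $12,600.00) = $2,713.84 + 31.32% × $1,630.00 = $3,224.36
Supplemental (26.4% flat on bonus): 26.4% × $11,500.00 = $3,036.00
Total income tax: $3,224.36 + $3,036.00 = $6,260.36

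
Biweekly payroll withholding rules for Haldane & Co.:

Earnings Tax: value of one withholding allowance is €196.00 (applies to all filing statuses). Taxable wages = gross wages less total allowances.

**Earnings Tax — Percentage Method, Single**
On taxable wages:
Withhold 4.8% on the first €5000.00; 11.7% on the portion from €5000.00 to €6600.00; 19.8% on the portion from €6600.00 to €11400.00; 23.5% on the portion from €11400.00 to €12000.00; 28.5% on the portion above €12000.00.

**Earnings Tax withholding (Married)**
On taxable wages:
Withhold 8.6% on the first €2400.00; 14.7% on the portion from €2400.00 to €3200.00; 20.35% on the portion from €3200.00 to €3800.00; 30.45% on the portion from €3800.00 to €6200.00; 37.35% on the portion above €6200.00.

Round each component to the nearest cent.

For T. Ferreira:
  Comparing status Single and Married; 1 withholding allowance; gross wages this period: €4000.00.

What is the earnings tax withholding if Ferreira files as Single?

Earnings Tax (Single): taxable = €4000.00 − 1×€196.00 = €3804.00
  4.8% × €3804.00 = €182.59

€182.59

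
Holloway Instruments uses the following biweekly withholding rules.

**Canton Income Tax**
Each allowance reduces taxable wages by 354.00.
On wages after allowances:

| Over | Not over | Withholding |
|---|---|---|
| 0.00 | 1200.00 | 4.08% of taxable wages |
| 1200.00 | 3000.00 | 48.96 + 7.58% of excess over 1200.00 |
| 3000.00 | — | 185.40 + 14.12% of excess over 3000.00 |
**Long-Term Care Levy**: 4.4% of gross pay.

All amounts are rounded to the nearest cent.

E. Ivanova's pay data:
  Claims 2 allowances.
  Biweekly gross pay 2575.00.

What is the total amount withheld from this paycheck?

Canton Income Tax: taxable = 2575.00 − 2×354.00 = 1867.00
  48.96 + 7.58% × (1867.00 − 1200.00) = 48.96 + 7.58% × 667.00 = 99.52
Long-Term Care Levy: 4.4% × 2575.00 = 113.30
Total: 99.52 + 113.30 = 212.82

212.82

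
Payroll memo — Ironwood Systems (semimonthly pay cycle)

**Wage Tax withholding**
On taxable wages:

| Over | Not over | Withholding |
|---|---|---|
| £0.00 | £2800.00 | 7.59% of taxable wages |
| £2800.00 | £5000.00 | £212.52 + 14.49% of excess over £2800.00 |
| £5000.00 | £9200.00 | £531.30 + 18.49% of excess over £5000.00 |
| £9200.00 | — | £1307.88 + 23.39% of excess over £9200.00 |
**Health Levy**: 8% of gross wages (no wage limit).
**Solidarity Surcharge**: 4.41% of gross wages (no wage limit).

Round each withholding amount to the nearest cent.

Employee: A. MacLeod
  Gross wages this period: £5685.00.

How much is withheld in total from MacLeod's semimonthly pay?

£1363.47

Wage Tax: taxable = £5685.00
  £531.30 + 18.49% × (£5685.00 − £5000.00) = £531.30 + 18.49% × £685.00 = £657.96
Health Levy: 8% × £5685.00 = £454.80
Solidarity Surcharge: 4.41% × £5685.00 = £250.71
Total: £657.96 + £454.80 + £250.71 = £1363.47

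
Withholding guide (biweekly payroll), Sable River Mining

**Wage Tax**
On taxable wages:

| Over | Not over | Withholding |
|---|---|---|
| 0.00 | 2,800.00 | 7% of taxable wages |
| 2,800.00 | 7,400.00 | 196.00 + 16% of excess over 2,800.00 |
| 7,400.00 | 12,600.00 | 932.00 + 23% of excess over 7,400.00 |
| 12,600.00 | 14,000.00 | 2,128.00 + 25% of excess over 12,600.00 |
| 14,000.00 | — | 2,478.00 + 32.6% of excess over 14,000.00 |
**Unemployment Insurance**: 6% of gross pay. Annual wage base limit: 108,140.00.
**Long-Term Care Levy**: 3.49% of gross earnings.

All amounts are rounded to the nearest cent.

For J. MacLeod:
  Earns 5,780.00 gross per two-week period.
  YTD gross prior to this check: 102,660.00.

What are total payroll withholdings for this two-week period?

1,203.32

Wage Tax: taxable = 5,780.00
  196.00 + 16% × (5,780.00 − 2,800.00) = 196.00 + 16% × 2,980.00 = 672.80
Unemployment Insurance: cap 108,140.00 − YTD 102,660.00 = 5,480.00 subject; 6% × 5,480.00 = 328.80
Long-Term Care Levy: 3.49% × 5,780.00 = 201.72
Total: 672.80 + 328.80 + 201.72 = 1,203.32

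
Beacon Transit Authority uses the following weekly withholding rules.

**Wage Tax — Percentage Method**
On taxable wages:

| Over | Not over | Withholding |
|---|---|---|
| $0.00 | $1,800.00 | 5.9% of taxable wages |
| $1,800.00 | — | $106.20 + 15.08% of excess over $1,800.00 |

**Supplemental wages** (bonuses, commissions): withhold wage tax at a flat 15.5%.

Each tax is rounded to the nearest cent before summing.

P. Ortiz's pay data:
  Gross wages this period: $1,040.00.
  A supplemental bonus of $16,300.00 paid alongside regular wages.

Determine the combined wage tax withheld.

Wage Tax: taxable = $1,040.00
  5.9% × $1,040.00 = $61.36
Supplemental (15.5% flat on bonus): 15.5% × $16,300.00 = $2,526.50
Total wage tax: $61.36 + $2,526.50 = $2,587.86

$2,587.86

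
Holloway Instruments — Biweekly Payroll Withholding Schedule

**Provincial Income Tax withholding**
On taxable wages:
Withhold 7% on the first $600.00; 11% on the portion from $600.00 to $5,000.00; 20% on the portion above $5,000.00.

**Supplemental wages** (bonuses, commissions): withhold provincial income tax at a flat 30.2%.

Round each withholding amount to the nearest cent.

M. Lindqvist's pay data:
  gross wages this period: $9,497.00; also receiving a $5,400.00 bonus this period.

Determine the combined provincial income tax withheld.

$3,056.20

Provincial Income Tax: taxable = $9,497.00
  $526.00 + 20% × ($9,497.00 − $5,000.00) = $526.00 + 20% × $4,497.00 = $1,425.40
Supplemental (30.2% flat on bonus): 30.2% × $5,400.00 = $1,630.80
Total provincial income tax: $1,425.40 + $1,630.80 = $3,056.20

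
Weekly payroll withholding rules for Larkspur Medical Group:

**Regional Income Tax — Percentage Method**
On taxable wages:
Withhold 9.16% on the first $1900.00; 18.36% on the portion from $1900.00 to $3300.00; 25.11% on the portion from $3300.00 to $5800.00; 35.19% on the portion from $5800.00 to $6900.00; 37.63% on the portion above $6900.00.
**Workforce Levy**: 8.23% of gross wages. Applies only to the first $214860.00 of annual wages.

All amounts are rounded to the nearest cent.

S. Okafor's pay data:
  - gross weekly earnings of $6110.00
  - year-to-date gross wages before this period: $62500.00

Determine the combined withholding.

Regional Income Tax: taxable = $6110.00
  $1058.83 + 35.19% × ($6110.00 − $5800.00) = $1058.83 + 35.19% × $310.00 = $1167.92
Workforce Levy: 8.23% × $6110.00 = $502.85
Total: $1167.92 + $502.85 = $1670.77

$1670.77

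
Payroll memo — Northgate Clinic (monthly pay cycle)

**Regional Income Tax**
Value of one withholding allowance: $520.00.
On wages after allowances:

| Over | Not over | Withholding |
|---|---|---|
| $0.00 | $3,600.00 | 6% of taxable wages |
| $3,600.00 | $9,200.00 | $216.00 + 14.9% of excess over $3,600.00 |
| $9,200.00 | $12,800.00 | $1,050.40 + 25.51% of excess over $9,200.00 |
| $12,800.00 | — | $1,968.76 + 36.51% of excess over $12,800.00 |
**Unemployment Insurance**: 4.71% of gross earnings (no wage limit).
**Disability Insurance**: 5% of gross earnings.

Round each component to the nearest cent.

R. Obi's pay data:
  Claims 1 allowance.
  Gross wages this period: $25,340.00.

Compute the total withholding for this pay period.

Regional Income Tax: taxable = $25,340.00 − 1×$520.00 = $24,820.00
  $1,968.76 + 36.51% × ($24,820.00 − $12,800.00) = $1,968.76 + 36.51% × $12,020.00 = $6,357.26
Unemployment Insurance: 4.71% × $25,340.00 = $1,193.51
Disability Insurance: 5% × $25,340.00 = $1,267.00
Total: $6,357.26 + $1,193.51 + $1,267.00 = $8,817.77

$8,817.77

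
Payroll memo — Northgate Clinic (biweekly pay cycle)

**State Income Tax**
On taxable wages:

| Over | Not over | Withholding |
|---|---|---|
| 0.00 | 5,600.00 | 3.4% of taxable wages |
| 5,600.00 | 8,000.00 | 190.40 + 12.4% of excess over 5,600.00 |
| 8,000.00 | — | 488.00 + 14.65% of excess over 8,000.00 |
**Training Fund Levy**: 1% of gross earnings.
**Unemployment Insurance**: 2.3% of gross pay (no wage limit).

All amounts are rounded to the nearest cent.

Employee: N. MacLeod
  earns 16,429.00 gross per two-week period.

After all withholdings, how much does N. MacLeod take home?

State Income Tax: taxable = 16,429.00
  488.00 + 14.65% × (16,429.00 − 8,000.00) = 488.00 + 14.65% × 8,429.00 = 1,722.85
Training Fund Levy: 1% × 16,429.00 = 164.29
Unemployment Insurance: 2.3% × 16,429.00 = 377.87
Total withheld: 1,722.85 + 164.29 + 377.87 = 2,265.01
Net pay: 16,429.00 − 2,265.01 = 14,163.99

14,163.99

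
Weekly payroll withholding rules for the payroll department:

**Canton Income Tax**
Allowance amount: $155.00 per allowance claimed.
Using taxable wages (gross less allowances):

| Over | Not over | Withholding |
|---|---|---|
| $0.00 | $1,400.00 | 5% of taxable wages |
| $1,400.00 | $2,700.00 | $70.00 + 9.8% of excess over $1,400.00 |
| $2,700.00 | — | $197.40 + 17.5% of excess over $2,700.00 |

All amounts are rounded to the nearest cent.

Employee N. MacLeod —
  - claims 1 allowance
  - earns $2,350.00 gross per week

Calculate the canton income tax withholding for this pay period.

Canton Income Tax: taxable = $2,350.00 − 1×$155.00 = $2,195.00
  $70.00 + 9.8% × ($2,195.00 − $1,400.00) = $70.00 + 9.8% × $795.00 = $147.91

$147.91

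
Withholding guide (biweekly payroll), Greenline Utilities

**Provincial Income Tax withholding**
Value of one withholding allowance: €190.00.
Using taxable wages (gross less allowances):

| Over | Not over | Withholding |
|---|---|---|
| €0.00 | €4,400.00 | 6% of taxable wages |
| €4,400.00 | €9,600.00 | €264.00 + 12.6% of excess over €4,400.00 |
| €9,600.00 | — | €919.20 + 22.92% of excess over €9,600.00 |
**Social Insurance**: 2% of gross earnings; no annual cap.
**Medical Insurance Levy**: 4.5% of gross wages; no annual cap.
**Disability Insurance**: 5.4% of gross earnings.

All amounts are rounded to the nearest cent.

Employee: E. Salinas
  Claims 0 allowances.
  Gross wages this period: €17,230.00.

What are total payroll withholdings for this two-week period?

Provincial Income Tax: taxable = €17,230.00
  €919.20 + 22.92% × (€17,230.00 − €9,600.00) = €919.20 + 22.92% × €7,630.00 = €2,668.00
Social Insurance: 2% × €17,230.00 = €344.60
Medical Insurance Levy: 4.5% × €17,230.00 = €775.35
Disability Insurance: 5.4% × €17,230.00 = €930.42
Total: €2,668.00 + €344.60 + €775.35 + €930.42 = €4,718.37

€4,718.37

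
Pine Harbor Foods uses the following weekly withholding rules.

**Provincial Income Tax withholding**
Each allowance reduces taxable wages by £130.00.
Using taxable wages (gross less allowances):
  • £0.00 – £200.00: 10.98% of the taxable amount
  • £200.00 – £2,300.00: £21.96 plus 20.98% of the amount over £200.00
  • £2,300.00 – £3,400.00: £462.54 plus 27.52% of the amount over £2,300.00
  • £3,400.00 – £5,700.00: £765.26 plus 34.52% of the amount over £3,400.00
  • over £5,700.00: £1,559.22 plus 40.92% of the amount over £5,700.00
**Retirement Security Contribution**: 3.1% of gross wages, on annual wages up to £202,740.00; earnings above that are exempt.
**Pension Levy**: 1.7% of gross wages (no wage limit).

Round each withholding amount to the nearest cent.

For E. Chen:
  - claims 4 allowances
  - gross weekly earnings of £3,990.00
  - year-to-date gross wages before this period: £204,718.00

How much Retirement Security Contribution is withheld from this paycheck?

Retirement Security Contribution: YTD £204,718.00 ≥ cap £202,740.00 → £0.00

£0.00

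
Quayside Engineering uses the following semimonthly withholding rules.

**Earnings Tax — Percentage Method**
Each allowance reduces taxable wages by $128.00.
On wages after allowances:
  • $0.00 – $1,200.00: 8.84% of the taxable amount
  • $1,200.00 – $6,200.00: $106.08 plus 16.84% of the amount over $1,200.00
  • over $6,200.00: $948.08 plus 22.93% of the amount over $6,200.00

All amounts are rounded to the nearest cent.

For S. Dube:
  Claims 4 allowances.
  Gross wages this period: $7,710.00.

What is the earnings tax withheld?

$1,176.92

Earnings Tax: taxable = $7,710.00 − 4×$128.00 = $7,198.00
  $948.08 + 22.93% × ($7,198.00 − $6,200.00) = $948.08 + 22.93% × $998.00 = $1,176.92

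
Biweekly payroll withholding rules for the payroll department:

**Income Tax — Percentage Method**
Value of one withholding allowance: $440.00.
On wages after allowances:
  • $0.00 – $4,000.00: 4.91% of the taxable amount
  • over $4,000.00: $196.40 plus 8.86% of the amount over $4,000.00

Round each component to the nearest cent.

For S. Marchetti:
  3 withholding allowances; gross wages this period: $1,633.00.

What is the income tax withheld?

Income Tax: taxable = $1,633.00 − 3×$440.00 = $313.00
  4.91% × $313.00 = $15.37

$15.37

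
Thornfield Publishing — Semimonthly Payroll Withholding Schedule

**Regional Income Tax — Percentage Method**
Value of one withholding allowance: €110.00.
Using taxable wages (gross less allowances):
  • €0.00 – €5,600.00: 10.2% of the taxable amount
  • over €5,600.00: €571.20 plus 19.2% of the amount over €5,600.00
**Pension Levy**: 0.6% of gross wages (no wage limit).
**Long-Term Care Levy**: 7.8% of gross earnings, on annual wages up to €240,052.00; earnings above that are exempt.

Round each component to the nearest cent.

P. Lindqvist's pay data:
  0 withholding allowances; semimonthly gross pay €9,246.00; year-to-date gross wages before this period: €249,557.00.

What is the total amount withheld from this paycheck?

€1,326.71

Regional Income Tax: taxable = €9,246.00
  €571.20 + 19.2% × (€9,246.00 − €5,600.00) = €571.20 + 19.2% × €3,646.00 = €1,271.23
Pension Levy: 0.6% × €9,246.00 = €55.48
Long-Term Care Levy: YTD €249,557.00 ≥ cap €240,052.00 → €0.00
Total: €1,271.23 + €55.48 + €0.00 = €1,326.71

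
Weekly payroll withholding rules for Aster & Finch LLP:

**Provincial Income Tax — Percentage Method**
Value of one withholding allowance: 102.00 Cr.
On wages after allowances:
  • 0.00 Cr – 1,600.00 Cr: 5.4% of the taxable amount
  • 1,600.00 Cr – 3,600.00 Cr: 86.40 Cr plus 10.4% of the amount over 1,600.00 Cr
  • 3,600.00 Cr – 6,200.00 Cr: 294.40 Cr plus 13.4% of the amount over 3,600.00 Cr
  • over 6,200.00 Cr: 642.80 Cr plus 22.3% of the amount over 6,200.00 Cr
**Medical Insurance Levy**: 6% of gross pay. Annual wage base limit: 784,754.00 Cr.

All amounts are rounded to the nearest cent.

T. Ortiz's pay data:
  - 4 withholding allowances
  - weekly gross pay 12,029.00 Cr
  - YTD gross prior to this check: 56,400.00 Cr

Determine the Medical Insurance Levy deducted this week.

Medical Insurance Levy: 6% × 12,029.00 Cr = 721.74 Cr

721.74 Cr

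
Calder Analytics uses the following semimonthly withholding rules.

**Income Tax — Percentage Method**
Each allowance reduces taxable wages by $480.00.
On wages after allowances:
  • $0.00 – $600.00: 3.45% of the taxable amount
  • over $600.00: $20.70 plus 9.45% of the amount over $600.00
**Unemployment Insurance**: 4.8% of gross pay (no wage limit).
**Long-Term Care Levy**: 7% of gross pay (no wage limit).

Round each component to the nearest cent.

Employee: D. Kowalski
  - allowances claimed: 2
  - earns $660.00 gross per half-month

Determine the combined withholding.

Income Tax: taxable = $660.00 − 2×$480.00 = $-300.00
  Taxable ≤ 0 → $0.00
Unemployment Insurance: 4.8% × $660.00 = $31.68
Long-Term Care Levy: 7% × $660.00 = $46.20
Total: $0.00 + $31.68 + $46.20 = $77.88

$77.88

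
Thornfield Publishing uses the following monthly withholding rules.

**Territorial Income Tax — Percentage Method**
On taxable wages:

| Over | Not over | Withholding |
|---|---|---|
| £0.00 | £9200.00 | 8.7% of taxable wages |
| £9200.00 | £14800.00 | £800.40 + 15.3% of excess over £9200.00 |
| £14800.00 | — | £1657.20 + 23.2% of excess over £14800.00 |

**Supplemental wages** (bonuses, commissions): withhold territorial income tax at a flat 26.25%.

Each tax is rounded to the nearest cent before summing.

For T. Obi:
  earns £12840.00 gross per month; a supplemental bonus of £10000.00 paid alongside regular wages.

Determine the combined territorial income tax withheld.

£3982.32

Territorial Income Tax: taxable = £12840.00
  £800.40 + 15.3% × (£12840.00 − £9200.00) = £800.40 + 15.3% × £3640.00 = £1357.32
Supplemental (26.25% flat on bonus): 26.25% × £10000.00 = £2625.00
Total territorial income tax: £1357.32 + £2625.00 = £3982.32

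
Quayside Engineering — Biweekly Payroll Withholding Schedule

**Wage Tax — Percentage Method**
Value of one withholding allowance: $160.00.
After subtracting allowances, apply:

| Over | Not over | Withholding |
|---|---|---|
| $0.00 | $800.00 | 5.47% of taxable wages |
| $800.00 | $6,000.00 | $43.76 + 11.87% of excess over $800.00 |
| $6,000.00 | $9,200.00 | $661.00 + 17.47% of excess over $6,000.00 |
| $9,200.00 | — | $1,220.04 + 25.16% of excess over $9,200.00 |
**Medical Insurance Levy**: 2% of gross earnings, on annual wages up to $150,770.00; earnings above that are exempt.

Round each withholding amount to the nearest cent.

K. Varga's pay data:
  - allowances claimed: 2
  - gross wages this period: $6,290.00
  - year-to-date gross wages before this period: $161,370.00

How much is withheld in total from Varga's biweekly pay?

Wage Tax: taxable = $6,290.00 − 2×$160.00 = $5,970.00
  $43.76 + 11.87% × ($5,970.00 − $800.00) = $43.76 + 11.87% × $5,170.00 = $657.44
Medical Insurance Levy: YTD $161,370.00 ≥ cap $150,770.00 → $0.00
Total: $657.44 + $0.00 = $657.44

$657.44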